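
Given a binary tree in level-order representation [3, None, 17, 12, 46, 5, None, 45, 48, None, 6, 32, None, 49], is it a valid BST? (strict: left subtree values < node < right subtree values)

Level-order array: [3, None, 17, 12, 46, 5, None, 45, 48, None, 6, 32, None, 49]
Validate using subtree bounds (lo, hi): at each node, require lo < value < hi,
then recurse left with hi=value and right with lo=value.
Preorder trace (stopping at first violation):
  at node 3 with bounds (-inf, +inf): OK
  at node 17 with bounds (3, +inf): OK
  at node 12 with bounds (3, 17): OK
  at node 5 with bounds (3, 12): OK
  at node 6 with bounds (5, 12): OK
  at node 46 with bounds (17, +inf): OK
  at node 45 with bounds (17, 46): OK
  at node 32 with bounds (17, 45): OK
  at node 48 with bounds (46, +inf): OK
  at node 49 with bounds (46, 48): VIOLATION
Node 49 violates its bound: not (46 < 49 < 48).
Result: Not a valid BST


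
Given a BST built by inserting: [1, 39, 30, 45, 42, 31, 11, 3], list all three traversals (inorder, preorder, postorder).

Tree insertion order: [1, 39, 30, 45, 42, 31, 11, 3]
Tree (level-order array): [1, None, 39, 30, 45, 11, 31, 42, None, 3]
Inorder (L, root, R): [1, 3, 11, 30, 31, 39, 42, 45]
Preorder (root, L, R): [1, 39, 30, 11, 3, 31, 45, 42]
Postorder (L, R, root): [3, 11, 31, 30, 42, 45, 39, 1]


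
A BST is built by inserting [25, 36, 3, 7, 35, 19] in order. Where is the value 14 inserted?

Starting tree (level order): [25, 3, 36, None, 7, 35, None, None, 19]
Insertion path: 25 -> 3 -> 7 -> 19
Result: insert 14 as left child of 19
Final tree (level order): [25, 3, 36, None, 7, 35, None, None, 19, None, None, 14]


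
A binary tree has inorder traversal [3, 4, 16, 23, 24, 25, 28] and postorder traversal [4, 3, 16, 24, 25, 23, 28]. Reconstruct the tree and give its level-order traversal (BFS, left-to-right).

Inorder:   [3, 4, 16, 23, 24, 25, 28]
Postorder: [4, 3, 16, 24, 25, 23, 28]
Algorithm: postorder visits root last, so walk postorder right-to-left;
each value is the root of the current inorder slice — split it at that
value, recurse on the right subtree first, then the left.
Recursive splits:
  root=28; inorder splits into left=[3, 4, 16, 23, 24, 25], right=[]
  root=23; inorder splits into left=[3, 4, 16], right=[24, 25]
  root=25; inorder splits into left=[24], right=[]
  root=24; inorder splits into left=[], right=[]
  root=16; inorder splits into left=[3, 4], right=[]
  root=3; inorder splits into left=[], right=[4]
  root=4; inorder splits into left=[], right=[]
Reconstructed level-order: [28, 23, 16, 25, 3, 24, 4]


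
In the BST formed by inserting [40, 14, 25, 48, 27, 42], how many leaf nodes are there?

Tree built from: [40, 14, 25, 48, 27, 42]
Tree (level-order array): [40, 14, 48, None, 25, 42, None, None, 27]
Rule: A leaf has 0 children.
Per-node child counts:
  node 40: 2 child(ren)
  node 14: 1 child(ren)
  node 25: 1 child(ren)
  node 27: 0 child(ren)
  node 48: 1 child(ren)
  node 42: 0 child(ren)
Matching nodes: [27, 42]
Count of leaf nodes: 2


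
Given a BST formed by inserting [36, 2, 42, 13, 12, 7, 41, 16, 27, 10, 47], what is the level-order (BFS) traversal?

Tree insertion order: [36, 2, 42, 13, 12, 7, 41, 16, 27, 10, 47]
Tree (level-order array): [36, 2, 42, None, 13, 41, 47, 12, 16, None, None, None, None, 7, None, None, 27, None, 10]
BFS from the root, enqueuing left then right child of each popped node:
  queue [36] -> pop 36, enqueue [2, 42], visited so far: [36]
  queue [2, 42] -> pop 2, enqueue [13], visited so far: [36, 2]
  queue [42, 13] -> pop 42, enqueue [41, 47], visited so far: [36, 2, 42]
  queue [13, 41, 47] -> pop 13, enqueue [12, 16], visited so far: [36, 2, 42, 13]
  queue [41, 47, 12, 16] -> pop 41, enqueue [none], visited so far: [36, 2, 42, 13, 41]
  queue [47, 12, 16] -> pop 47, enqueue [none], visited so far: [36, 2, 42, 13, 41, 47]
  queue [12, 16] -> pop 12, enqueue [7], visited so far: [36, 2, 42, 13, 41, 47, 12]
  queue [16, 7] -> pop 16, enqueue [27], visited so far: [36, 2, 42, 13, 41, 47, 12, 16]
  queue [7, 27] -> pop 7, enqueue [10], visited so far: [36, 2, 42, 13, 41, 47, 12, 16, 7]
  queue [27, 10] -> pop 27, enqueue [none], visited so far: [36, 2, 42, 13, 41, 47, 12, 16, 7, 27]
  queue [10] -> pop 10, enqueue [none], visited so far: [36, 2, 42, 13, 41, 47, 12, 16, 7, 27, 10]
Result: [36, 2, 42, 13, 41, 47, 12, 16, 7, 27, 10]


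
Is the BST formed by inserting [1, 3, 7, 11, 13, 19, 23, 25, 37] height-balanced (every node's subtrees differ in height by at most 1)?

Tree (level-order array): [1, None, 3, None, 7, None, 11, None, 13, None, 19, None, 23, None, 25, None, 37]
Definition: a tree is height-balanced if, at every node, |h(left) - h(right)| <= 1 (empty subtree has height -1).
Bottom-up per-node check:
  node 37: h_left=-1, h_right=-1, diff=0 [OK], height=0
  node 25: h_left=-1, h_right=0, diff=1 [OK], height=1
  node 23: h_left=-1, h_right=1, diff=2 [FAIL (|-1-1|=2 > 1)], height=2
  node 19: h_left=-1, h_right=2, diff=3 [FAIL (|-1-2|=3 > 1)], height=3
  node 13: h_left=-1, h_right=3, diff=4 [FAIL (|-1-3|=4 > 1)], height=4
  node 11: h_left=-1, h_right=4, diff=5 [FAIL (|-1-4|=5 > 1)], height=5
  node 7: h_left=-1, h_right=5, diff=6 [FAIL (|-1-5|=6 > 1)], height=6
  node 3: h_left=-1, h_right=6, diff=7 [FAIL (|-1-6|=7 > 1)], height=7
  node 1: h_left=-1, h_right=7, diff=8 [FAIL (|-1-7|=8 > 1)], height=8
Node 23 violates the condition: |-1 - 1| = 2 > 1.
Result: Not balanced


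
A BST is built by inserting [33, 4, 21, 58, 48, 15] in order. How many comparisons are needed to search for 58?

Search path for 58: 33 -> 58
Found: True
Comparisons: 2


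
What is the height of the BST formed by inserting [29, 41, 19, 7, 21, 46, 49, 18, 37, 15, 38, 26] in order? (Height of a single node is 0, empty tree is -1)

Insertion order: [29, 41, 19, 7, 21, 46, 49, 18, 37, 15, 38, 26]
Tree (level-order array): [29, 19, 41, 7, 21, 37, 46, None, 18, None, 26, None, 38, None, 49, 15]
Compute height bottom-up (empty subtree = -1):
  height(15) = 1 + max(-1, -1) = 0
  height(18) = 1 + max(0, -1) = 1
  height(7) = 1 + max(-1, 1) = 2
  height(26) = 1 + max(-1, -1) = 0
  height(21) = 1 + max(-1, 0) = 1
  height(19) = 1 + max(2, 1) = 3
  height(38) = 1 + max(-1, -1) = 0
  height(37) = 1 + max(-1, 0) = 1
  height(49) = 1 + max(-1, -1) = 0
  height(46) = 1 + max(-1, 0) = 1
  height(41) = 1 + max(1, 1) = 2
  height(29) = 1 + max(3, 2) = 4
Height = 4


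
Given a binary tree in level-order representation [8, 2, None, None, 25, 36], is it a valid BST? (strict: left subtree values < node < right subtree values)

Level-order array: [8, 2, None, None, 25, 36]
Validate using subtree bounds (lo, hi): at each node, require lo < value < hi,
then recurse left with hi=value and right with lo=value.
Preorder trace (stopping at first violation):
  at node 8 with bounds (-inf, +inf): OK
  at node 2 with bounds (-inf, 8): OK
  at node 25 with bounds (2, 8): VIOLATION
Node 25 violates its bound: not (2 < 25 < 8).
Result: Not a valid BST


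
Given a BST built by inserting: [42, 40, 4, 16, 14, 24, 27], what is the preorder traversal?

Tree insertion order: [42, 40, 4, 16, 14, 24, 27]
Tree (level-order array): [42, 40, None, 4, None, None, 16, 14, 24, None, None, None, 27]
Preorder traversal: [42, 40, 4, 16, 14, 24, 27]


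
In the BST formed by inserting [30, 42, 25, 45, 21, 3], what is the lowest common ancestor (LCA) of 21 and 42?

Tree insertion order: [30, 42, 25, 45, 21, 3]
Tree (level-order array): [30, 25, 42, 21, None, None, 45, 3]
In a BST, the LCA of p=21, q=42 is the first node v on the
root-to-leaf path with p <= v <= q (go left if both < v, right if both > v).
Walk from root:
  at 30: 21 <= 30 <= 42, this is the LCA
LCA = 30


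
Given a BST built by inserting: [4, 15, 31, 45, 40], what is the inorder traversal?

Tree insertion order: [4, 15, 31, 45, 40]
Tree (level-order array): [4, None, 15, None, 31, None, 45, 40]
Inorder traversal: [4, 15, 31, 40, 45]


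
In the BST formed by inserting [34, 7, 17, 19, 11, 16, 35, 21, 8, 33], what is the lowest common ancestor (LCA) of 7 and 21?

Tree insertion order: [34, 7, 17, 19, 11, 16, 35, 21, 8, 33]
Tree (level-order array): [34, 7, 35, None, 17, None, None, 11, 19, 8, 16, None, 21, None, None, None, None, None, 33]
In a BST, the LCA of p=7, q=21 is the first node v on the
root-to-leaf path with p <= v <= q (go left if both < v, right if both > v).
Walk from root:
  at 34: both 7 and 21 < 34, go left
  at 7: 7 <= 7 <= 21, this is the LCA
LCA = 7


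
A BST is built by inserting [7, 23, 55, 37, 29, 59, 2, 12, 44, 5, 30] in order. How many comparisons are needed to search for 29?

Search path for 29: 7 -> 23 -> 55 -> 37 -> 29
Found: True
Comparisons: 5


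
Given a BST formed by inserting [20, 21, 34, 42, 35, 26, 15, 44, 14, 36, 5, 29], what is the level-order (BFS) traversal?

Tree insertion order: [20, 21, 34, 42, 35, 26, 15, 44, 14, 36, 5, 29]
Tree (level-order array): [20, 15, 21, 14, None, None, 34, 5, None, 26, 42, None, None, None, 29, 35, 44, None, None, None, 36]
BFS from the root, enqueuing left then right child of each popped node:
  queue [20] -> pop 20, enqueue [15, 21], visited so far: [20]
  queue [15, 21] -> pop 15, enqueue [14], visited so far: [20, 15]
  queue [21, 14] -> pop 21, enqueue [34], visited so far: [20, 15, 21]
  queue [14, 34] -> pop 14, enqueue [5], visited so far: [20, 15, 21, 14]
  queue [34, 5] -> pop 34, enqueue [26, 42], visited so far: [20, 15, 21, 14, 34]
  queue [5, 26, 42] -> pop 5, enqueue [none], visited so far: [20, 15, 21, 14, 34, 5]
  queue [26, 42] -> pop 26, enqueue [29], visited so far: [20, 15, 21, 14, 34, 5, 26]
  queue [42, 29] -> pop 42, enqueue [35, 44], visited so far: [20, 15, 21, 14, 34, 5, 26, 42]
  queue [29, 35, 44] -> pop 29, enqueue [none], visited so far: [20, 15, 21, 14, 34, 5, 26, 42, 29]
  queue [35, 44] -> pop 35, enqueue [36], visited so far: [20, 15, 21, 14, 34, 5, 26, 42, 29, 35]
  queue [44, 36] -> pop 44, enqueue [none], visited so far: [20, 15, 21, 14, 34, 5, 26, 42, 29, 35, 44]
  queue [36] -> pop 36, enqueue [none], visited so far: [20, 15, 21, 14, 34, 5, 26, 42, 29, 35, 44, 36]
Result: [20, 15, 21, 14, 34, 5, 26, 42, 29, 35, 44, 36]


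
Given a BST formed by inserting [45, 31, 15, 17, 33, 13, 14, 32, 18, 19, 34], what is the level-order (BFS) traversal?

Tree insertion order: [45, 31, 15, 17, 33, 13, 14, 32, 18, 19, 34]
Tree (level-order array): [45, 31, None, 15, 33, 13, 17, 32, 34, None, 14, None, 18, None, None, None, None, None, None, None, 19]
BFS from the root, enqueuing left then right child of each popped node:
  queue [45] -> pop 45, enqueue [31], visited so far: [45]
  queue [31] -> pop 31, enqueue [15, 33], visited so far: [45, 31]
  queue [15, 33] -> pop 15, enqueue [13, 17], visited so far: [45, 31, 15]
  queue [33, 13, 17] -> pop 33, enqueue [32, 34], visited so far: [45, 31, 15, 33]
  queue [13, 17, 32, 34] -> pop 13, enqueue [14], visited so far: [45, 31, 15, 33, 13]
  queue [17, 32, 34, 14] -> pop 17, enqueue [18], visited so far: [45, 31, 15, 33, 13, 17]
  queue [32, 34, 14, 18] -> pop 32, enqueue [none], visited so far: [45, 31, 15, 33, 13, 17, 32]
  queue [34, 14, 18] -> pop 34, enqueue [none], visited so far: [45, 31, 15, 33, 13, 17, 32, 34]
  queue [14, 18] -> pop 14, enqueue [none], visited so far: [45, 31, 15, 33, 13, 17, 32, 34, 14]
  queue [18] -> pop 18, enqueue [19], visited so far: [45, 31, 15, 33, 13, 17, 32, 34, 14, 18]
  queue [19] -> pop 19, enqueue [none], visited so far: [45, 31, 15, 33, 13, 17, 32, 34, 14, 18, 19]
Result: [45, 31, 15, 33, 13, 17, 32, 34, 14, 18, 19]


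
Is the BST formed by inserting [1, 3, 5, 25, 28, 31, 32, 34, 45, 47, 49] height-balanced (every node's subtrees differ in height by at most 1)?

Tree (level-order array): [1, None, 3, None, 5, None, 25, None, 28, None, 31, None, 32, None, 34, None, 45, None, 47, None, 49]
Definition: a tree is height-balanced if, at every node, |h(left) - h(right)| <= 1 (empty subtree has height -1).
Bottom-up per-node check:
  node 49: h_left=-1, h_right=-1, diff=0 [OK], height=0
  node 47: h_left=-1, h_right=0, diff=1 [OK], height=1
  node 45: h_left=-1, h_right=1, diff=2 [FAIL (|-1-1|=2 > 1)], height=2
  node 34: h_left=-1, h_right=2, diff=3 [FAIL (|-1-2|=3 > 1)], height=3
  node 32: h_left=-1, h_right=3, diff=4 [FAIL (|-1-3|=4 > 1)], height=4
  node 31: h_left=-1, h_right=4, diff=5 [FAIL (|-1-4|=5 > 1)], height=5
  node 28: h_left=-1, h_right=5, diff=6 [FAIL (|-1-5|=6 > 1)], height=6
  node 25: h_left=-1, h_right=6, diff=7 [FAIL (|-1-6|=7 > 1)], height=7
  node 5: h_left=-1, h_right=7, diff=8 [FAIL (|-1-7|=8 > 1)], height=8
  node 3: h_left=-1, h_right=8, diff=9 [FAIL (|-1-8|=9 > 1)], height=9
  node 1: h_left=-1, h_right=9, diff=10 [FAIL (|-1-9|=10 > 1)], height=10
Node 45 violates the condition: |-1 - 1| = 2 > 1.
Result: Not balanced


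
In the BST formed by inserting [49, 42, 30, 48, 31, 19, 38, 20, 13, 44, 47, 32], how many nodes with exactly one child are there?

Tree built from: [49, 42, 30, 48, 31, 19, 38, 20, 13, 44, 47, 32]
Tree (level-order array): [49, 42, None, 30, 48, 19, 31, 44, None, 13, 20, None, 38, None, 47, None, None, None, None, 32]
Rule: These are nodes with exactly 1 non-null child.
Per-node child counts:
  node 49: 1 child(ren)
  node 42: 2 child(ren)
  node 30: 2 child(ren)
  node 19: 2 child(ren)
  node 13: 0 child(ren)
  node 20: 0 child(ren)
  node 31: 1 child(ren)
  node 38: 1 child(ren)
  node 32: 0 child(ren)
  node 48: 1 child(ren)
  node 44: 1 child(ren)
  node 47: 0 child(ren)
Matching nodes: [49, 31, 38, 48, 44]
Count of nodes with exactly one child: 5


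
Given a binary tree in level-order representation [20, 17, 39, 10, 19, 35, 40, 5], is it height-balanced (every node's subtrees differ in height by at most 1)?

Tree (level-order array): [20, 17, 39, 10, 19, 35, 40, 5]
Definition: a tree is height-balanced if, at every node, |h(left) - h(right)| <= 1 (empty subtree has height -1).
Bottom-up per-node check:
  node 5: h_left=-1, h_right=-1, diff=0 [OK], height=0
  node 10: h_left=0, h_right=-1, diff=1 [OK], height=1
  node 19: h_left=-1, h_right=-1, diff=0 [OK], height=0
  node 17: h_left=1, h_right=0, diff=1 [OK], height=2
  node 35: h_left=-1, h_right=-1, diff=0 [OK], height=0
  node 40: h_left=-1, h_right=-1, diff=0 [OK], height=0
  node 39: h_left=0, h_right=0, diff=0 [OK], height=1
  node 20: h_left=2, h_right=1, diff=1 [OK], height=3
All nodes satisfy the balance condition.
Result: Balanced


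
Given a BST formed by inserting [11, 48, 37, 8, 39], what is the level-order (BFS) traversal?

Tree insertion order: [11, 48, 37, 8, 39]
Tree (level-order array): [11, 8, 48, None, None, 37, None, None, 39]
BFS from the root, enqueuing left then right child of each popped node:
  queue [11] -> pop 11, enqueue [8, 48], visited so far: [11]
  queue [8, 48] -> pop 8, enqueue [none], visited so far: [11, 8]
  queue [48] -> pop 48, enqueue [37], visited so far: [11, 8, 48]
  queue [37] -> pop 37, enqueue [39], visited so far: [11, 8, 48, 37]
  queue [39] -> pop 39, enqueue [none], visited so far: [11, 8, 48, 37, 39]
Result: [11, 8, 48, 37, 39]


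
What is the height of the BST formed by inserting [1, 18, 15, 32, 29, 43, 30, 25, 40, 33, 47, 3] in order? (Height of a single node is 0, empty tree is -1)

Insertion order: [1, 18, 15, 32, 29, 43, 30, 25, 40, 33, 47, 3]
Tree (level-order array): [1, None, 18, 15, 32, 3, None, 29, 43, None, None, 25, 30, 40, 47, None, None, None, None, 33]
Compute height bottom-up (empty subtree = -1):
  height(3) = 1 + max(-1, -1) = 0
  height(15) = 1 + max(0, -1) = 1
  height(25) = 1 + max(-1, -1) = 0
  height(30) = 1 + max(-1, -1) = 0
  height(29) = 1 + max(0, 0) = 1
  height(33) = 1 + max(-1, -1) = 0
  height(40) = 1 + max(0, -1) = 1
  height(47) = 1 + max(-1, -1) = 0
  height(43) = 1 + max(1, 0) = 2
  height(32) = 1 + max(1, 2) = 3
  height(18) = 1 + max(1, 3) = 4
  height(1) = 1 + max(-1, 4) = 5
Height = 5


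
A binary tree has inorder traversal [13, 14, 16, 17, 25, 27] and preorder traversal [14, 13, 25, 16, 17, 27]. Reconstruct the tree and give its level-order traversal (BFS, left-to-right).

Inorder:  [13, 14, 16, 17, 25, 27]
Preorder: [14, 13, 25, 16, 17, 27]
Algorithm: preorder visits root first, so consume preorder in order;
for each root, split the current inorder slice at that value into
left-subtree inorder and right-subtree inorder, then recurse.
Recursive splits:
  root=14; inorder splits into left=[13], right=[16, 17, 25, 27]
  root=13; inorder splits into left=[], right=[]
  root=25; inorder splits into left=[16, 17], right=[27]
  root=16; inorder splits into left=[], right=[17]
  root=17; inorder splits into left=[], right=[]
  root=27; inorder splits into left=[], right=[]
Reconstructed level-order: [14, 13, 25, 16, 27, 17]


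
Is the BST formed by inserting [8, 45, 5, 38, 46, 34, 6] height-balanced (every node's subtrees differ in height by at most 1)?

Tree (level-order array): [8, 5, 45, None, 6, 38, 46, None, None, 34]
Definition: a tree is height-balanced if, at every node, |h(left) - h(right)| <= 1 (empty subtree has height -1).
Bottom-up per-node check:
  node 6: h_left=-1, h_right=-1, diff=0 [OK], height=0
  node 5: h_left=-1, h_right=0, diff=1 [OK], height=1
  node 34: h_left=-1, h_right=-1, diff=0 [OK], height=0
  node 38: h_left=0, h_right=-1, diff=1 [OK], height=1
  node 46: h_left=-1, h_right=-1, diff=0 [OK], height=0
  node 45: h_left=1, h_right=0, diff=1 [OK], height=2
  node 8: h_left=1, h_right=2, diff=1 [OK], height=3
All nodes satisfy the balance condition.
Result: Balanced


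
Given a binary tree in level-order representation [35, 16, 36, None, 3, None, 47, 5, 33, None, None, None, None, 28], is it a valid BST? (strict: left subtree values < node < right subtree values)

Level-order array: [35, 16, 36, None, 3, None, 47, 5, 33, None, None, None, None, 28]
Validate using subtree bounds (lo, hi): at each node, require lo < value < hi,
then recurse left with hi=value and right with lo=value.
Preorder trace (stopping at first violation):
  at node 35 with bounds (-inf, +inf): OK
  at node 16 with bounds (-inf, 35): OK
  at node 3 with bounds (16, 35): VIOLATION
Node 3 violates its bound: not (16 < 3 < 35).
Result: Not a valid BST


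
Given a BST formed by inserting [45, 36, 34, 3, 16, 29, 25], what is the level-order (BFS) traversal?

Tree insertion order: [45, 36, 34, 3, 16, 29, 25]
Tree (level-order array): [45, 36, None, 34, None, 3, None, None, 16, None, 29, 25]
BFS from the root, enqueuing left then right child of each popped node:
  queue [45] -> pop 45, enqueue [36], visited so far: [45]
  queue [36] -> pop 36, enqueue [34], visited so far: [45, 36]
  queue [34] -> pop 34, enqueue [3], visited so far: [45, 36, 34]
  queue [3] -> pop 3, enqueue [16], visited so far: [45, 36, 34, 3]
  queue [16] -> pop 16, enqueue [29], visited so far: [45, 36, 34, 3, 16]
  queue [29] -> pop 29, enqueue [25], visited so far: [45, 36, 34, 3, 16, 29]
  queue [25] -> pop 25, enqueue [none], visited so far: [45, 36, 34, 3, 16, 29, 25]
Result: [45, 36, 34, 3, 16, 29, 25]


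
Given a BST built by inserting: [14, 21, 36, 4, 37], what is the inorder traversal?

Tree insertion order: [14, 21, 36, 4, 37]
Tree (level-order array): [14, 4, 21, None, None, None, 36, None, 37]
Inorder traversal: [4, 14, 21, 36, 37]


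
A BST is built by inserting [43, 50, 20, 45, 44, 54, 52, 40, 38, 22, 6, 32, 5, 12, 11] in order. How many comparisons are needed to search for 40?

Search path for 40: 43 -> 20 -> 40
Found: True
Comparisons: 3


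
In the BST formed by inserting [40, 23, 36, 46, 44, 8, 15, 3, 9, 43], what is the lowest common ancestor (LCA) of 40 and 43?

Tree insertion order: [40, 23, 36, 46, 44, 8, 15, 3, 9, 43]
Tree (level-order array): [40, 23, 46, 8, 36, 44, None, 3, 15, None, None, 43, None, None, None, 9]
In a BST, the LCA of p=40, q=43 is the first node v on the
root-to-leaf path with p <= v <= q (go left if both < v, right if both > v).
Walk from root:
  at 40: 40 <= 40 <= 43, this is the LCA
LCA = 40


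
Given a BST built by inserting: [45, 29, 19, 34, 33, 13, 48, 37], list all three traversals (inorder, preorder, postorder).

Tree insertion order: [45, 29, 19, 34, 33, 13, 48, 37]
Tree (level-order array): [45, 29, 48, 19, 34, None, None, 13, None, 33, 37]
Inorder (L, root, R): [13, 19, 29, 33, 34, 37, 45, 48]
Preorder (root, L, R): [45, 29, 19, 13, 34, 33, 37, 48]
Postorder (L, R, root): [13, 19, 33, 37, 34, 29, 48, 45]


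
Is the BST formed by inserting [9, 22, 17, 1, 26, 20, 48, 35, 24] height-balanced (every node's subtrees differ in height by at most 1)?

Tree (level-order array): [9, 1, 22, None, None, 17, 26, None, 20, 24, 48, None, None, None, None, 35]
Definition: a tree is height-balanced if, at every node, |h(left) - h(right)| <= 1 (empty subtree has height -1).
Bottom-up per-node check:
  node 1: h_left=-1, h_right=-1, diff=0 [OK], height=0
  node 20: h_left=-1, h_right=-1, diff=0 [OK], height=0
  node 17: h_left=-1, h_right=0, diff=1 [OK], height=1
  node 24: h_left=-1, h_right=-1, diff=0 [OK], height=0
  node 35: h_left=-1, h_right=-1, diff=0 [OK], height=0
  node 48: h_left=0, h_right=-1, diff=1 [OK], height=1
  node 26: h_left=0, h_right=1, diff=1 [OK], height=2
  node 22: h_left=1, h_right=2, diff=1 [OK], height=3
  node 9: h_left=0, h_right=3, diff=3 [FAIL (|0-3|=3 > 1)], height=4
Node 9 violates the condition: |0 - 3| = 3 > 1.
Result: Not balanced


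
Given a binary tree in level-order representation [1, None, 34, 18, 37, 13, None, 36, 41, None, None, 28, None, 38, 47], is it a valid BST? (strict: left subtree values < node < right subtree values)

Level-order array: [1, None, 34, 18, 37, 13, None, 36, 41, None, None, 28, None, 38, 47]
Validate using subtree bounds (lo, hi): at each node, require lo < value < hi,
then recurse left with hi=value and right with lo=value.
Preorder trace (stopping at first violation):
  at node 1 with bounds (-inf, +inf): OK
  at node 34 with bounds (1, +inf): OK
  at node 18 with bounds (1, 34): OK
  at node 13 with bounds (1, 18): OK
  at node 37 with bounds (34, +inf): OK
  at node 36 with bounds (34, 37): OK
  at node 28 with bounds (34, 36): VIOLATION
Node 28 violates its bound: not (34 < 28 < 36).
Result: Not a valid BST


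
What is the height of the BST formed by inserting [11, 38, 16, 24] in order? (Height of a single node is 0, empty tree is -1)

Insertion order: [11, 38, 16, 24]
Tree (level-order array): [11, None, 38, 16, None, None, 24]
Compute height bottom-up (empty subtree = -1):
  height(24) = 1 + max(-1, -1) = 0
  height(16) = 1 + max(-1, 0) = 1
  height(38) = 1 + max(1, -1) = 2
  height(11) = 1 + max(-1, 2) = 3
Height = 3


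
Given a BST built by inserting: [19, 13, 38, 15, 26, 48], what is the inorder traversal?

Tree insertion order: [19, 13, 38, 15, 26, 48]
Tree (level-order array): [19, 13, 38, None, 15, 26, 48]
Inorder traversal: [13, 15, 19, 26, 38, 48]


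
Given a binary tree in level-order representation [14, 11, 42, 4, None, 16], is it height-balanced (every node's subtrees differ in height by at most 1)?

Tree (level-order array): [14, 11, 42, 4, None, 16]
Definition: a tree is height-balanced if, at every node, |h(left) - h(right)| <= 1 (empty subtree has height -1).
Bottom-up per-node check:
  node 4: h_left=-1, h_right=-1, diff=0 [OK], height=0
  node 11: h_left=0, h_right=-1, diff=1 [OK], height=1
  node 16: h_left=-1, h_right=-1, diff=0 [OK], height=0
  node 42: h_left=0, h_right=-1, diff=1 [OK], height=1
  node 14: h_left=1, h_right=1, diff=0 [OK], height=2
All nodes satisfy the balance condition.
Result: Balanced


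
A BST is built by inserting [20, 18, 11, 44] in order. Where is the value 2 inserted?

Starting tree (level order): [20, 18, 44, 11]
Insertion path: 20 -> 18 -> 11
Result: insert 2 as left child of 11
Final tree (level order): [20, 18, 44, 11, None, None, None, 2]


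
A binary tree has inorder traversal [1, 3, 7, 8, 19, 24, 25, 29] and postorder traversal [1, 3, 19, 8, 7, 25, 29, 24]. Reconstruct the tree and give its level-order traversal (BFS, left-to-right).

Inorder:   [1, 3, 7, 8, 19, 24, 25, 29]
Postorder: [1, 3, 19, 8, 7, 25, 29, 24]
Algorithm: postorder visits root last, so walk postorder right-to-left;
each value is the root of the current inorder slice — split it at that
value, recurse on the right subtree first, then the left.
Recursive splits:
  root=24; inorder splits into left=[1, 3, 7, 8, 19], right=[25, 29]
  root=29; inorder splits into left=[25], right=[]
  root=25; inorder splits into left=[], right=[]
  root=7; inorder splits into left=[1, 3], right=[8, 19]
  root=8; inorder splits into left=[], right=[19]
  root=19; inorder splits into left=[], right=[]
  root=3; inorder splits into left=[1], right=[]
  root=1; inorder splits into left=[], right=[]
Reconstructed level-order: [24, 7, 29, 3, 8, 25, 1, 19]


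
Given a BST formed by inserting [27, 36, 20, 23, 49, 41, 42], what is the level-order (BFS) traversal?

Tree insertion order: [27, 36, 20, 23, 49, 41, 42]
Tree (level-order array): [27, 20, 36, None, 23, None, 49, None, None, 41, None, None, 42]
BFS from the root, enqueuing left then right child of each popped node:
  queue [27] -> pop 27, enqueue [20, 36], visited so far: [27]
  queue [20, 36] -> pop 20, enqueue [23], visited so far: [27, 20]
  queue [36, 23] -> pop 36, enqueue [49], visited so far: [27, 20, 36]
  queue [23, 49] -> pop 23, enqueue [none], visited so far: [27, 20, 36, 23]
  queue [49] -> pop 49, enqueue [41], visited so far: [27, 20, 36, 23, 49]
  queue [41] -> pop 41, enqueue [42], visited so far: [27, 20, 36, 23, 49, 41]
  queue [42] -> pop 42, enqueue [none], visited so far: [27, 20, 36, 23, 49, 41, 42]
Result: [27, 20, 36, 23, 49, 41, 42]


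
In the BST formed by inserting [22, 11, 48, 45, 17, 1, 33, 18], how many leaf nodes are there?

Tree built from: [22, 11, 48, 45, 17, 1, 33, 18]
Tree (level-order array): [22, 11, 48, 1, 17, 45, None, None, None, None, 18, 33]
Rule: A leaf has 0 children.
Per-node child counts:
  node 22: 2 child(ren)
  node 11: 2 child(ren)
  node 1: 0 child(ren)
  node 17: 1 child(ren)
  node 18: 0 child(ren)
  node 48: 1 child(ren)
  node 45: 1 child(ren)
  node 33: 0 child(ren)
Matching nodes: [1, 18, 33]
Count of leaf nodes: 3


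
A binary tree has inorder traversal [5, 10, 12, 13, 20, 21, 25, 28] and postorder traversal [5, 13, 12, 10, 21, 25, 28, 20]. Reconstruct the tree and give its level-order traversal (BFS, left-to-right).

Inorder:   [5, 10, 12, 13, 20, 21, 25, 28]
Postorder: [5, 13, 12, 10, 21, 25, 28, 20]
Algorithm: postorder visits root last, so walk postorder right-to-left;
each value is the root of the current inorder slice — split it at that
value, recurse on the right subtree first, then the left.
Recursive splits:
  root=20; inorder splits into left=[5, 10, 12, 13], right=[21, 25, 28]
  root=28; inorder splits into left=[21, 25], right=[]
  root=25; inorder splits into left=[21], right=[]
  root=21; inorder splits into left=[], right=[]
  root=10; inorder splits into left=[5], right=[12, 13]
  root=12; inorder splits into left=[], right=[13]
  root=13; inorder splits into left=[], right=[]
  root=5; inorder splits into left=[], right=[]
Reconstructed level-order: [20, 10, 28, 5, 12, 25, 13, 21]


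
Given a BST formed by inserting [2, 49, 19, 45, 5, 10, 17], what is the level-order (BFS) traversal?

Tree insertion order: [2, 49, 19, 45, 5, 10, 17]
Tree (level-order array): [2, None, 49, 19, None, 5, 45, None, 10, None, None, None, 17]
BFS from the root, enqueuing left then right child of each popped node:
  queue [2] -> pop 2, enqueue [49], visited so far: [2]
  queue [49] -> pop 49, enqueue [19], visited so far: [2, 49]
  queue [19] -> pop 19, enqueue [5, 45], visited so far: [2, 49, 19]
  queue [5, 45] -> pop 5, enqueue [10], visited so far: [2, 49, 19, 5]
  queue [45, 10] -> pop 45, enqueue [none], visited so far: [2, 49, 19, 5, 45]
  queue [10] -> pop 10, enqueue [17], visited so far: [2, 49, 19, 5, 45, 10]
  queue [17] -> pop 17, enqueue [none], visited so far: [2, 49, 19, 5, 45, 10, 17]
Result: [2, 49, 19, 5, 45, 10, 17]


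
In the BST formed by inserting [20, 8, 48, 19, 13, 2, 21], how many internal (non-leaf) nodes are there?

Tree built from: [20, 8, 48, 19, 13, 2, 21]
Tree (level-order array): [20, 8, 48, 2, 19, 21, None, None, None, 13]
Rule: An internal node has at least one child.
Per-node child counts:
  node 20: 2 child(ren)
  node 8: 2 child(ren)
  node 2: 0 child(ren)
  node 19: 1 child(ren)
  node 13: 0 child(ren)
  node 48: 1 child(ren)
  node 21: 0 child(ren)
Matching nodes: [20, 8, 19, 48]
Count of internal (non-leaf) nodes: 4


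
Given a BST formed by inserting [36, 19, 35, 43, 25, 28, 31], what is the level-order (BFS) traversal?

Tree insertion order: [36, 19, 35, 43, 25, 28, 31]
Tree (level-order array): [36, 19, 43, None, 35, None, None, 25, None, None, 28, None, 31]
BFS from the root, enqueuing left then right child of each popped node:
  queue [36] -> pop 36, enqueue [19, 43], visited so far: [36]
  queue [19, 43] -> pop 19, enqueue [35], visited so far: [36, 19]
  queue [43, 35] -> pop 43, enqueue [none], visited so far: [36, 19, 43]
  queue [35] -> pop 35, enqueue [25], visited so far: [36, 19, 43, 35]
  queue [25] -> pop 25, enqueue [28], visited so far: [36, 19, 43, 35, 25]
  queue [28] -> pop 28, enqueue [31], visited so far: [36, 19, 43, 35, 25, 28]
  queue [31] -> pop 31, enqueue [none], visited so far: [36, 19, 43, 35, 25, 28, 31]
Result: [36, 19, 43, 35, 25, 28, 31]


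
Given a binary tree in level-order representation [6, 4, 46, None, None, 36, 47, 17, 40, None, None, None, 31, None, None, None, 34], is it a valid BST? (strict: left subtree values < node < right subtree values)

Level-order array: [6, 4, 46, None, None, 36, 47, 17, 40, None, None, None, 31, None, None, None, 34]
Validate using subtree bounds (lo, hi): at each node, require lo < value < hi,
then recurse left with hi=value and right with lo=value.
Preorder trace (stopping at first violation):
  at node 6 with bounds (-inf, +inf): OK
  at node 4 with bounds (-inf, 6): OK
  at node 46 with bounds (6, +inf): OK
  at node 36 with bounds (6, 46): OK
  at node 17 with bounds (6, 36): OK
  at node 31 with bounds (17, 36): OK
  at node 34 with bounds (31, 36): OK
  at node 40 with bounds (36, 46): OK
  at node 47 with bounds (46, +inf): OK
No violation found at any node.
Result: Valid BST


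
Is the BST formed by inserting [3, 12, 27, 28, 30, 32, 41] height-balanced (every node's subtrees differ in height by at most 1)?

Tree (level-order array): [3, None, 12, None, 27, None, 28, None, 30, None, 32, None, 41]
Definition: a tree is height-balanced if, at every node, |h(left) - h(right)| <= 1 (empty subtree has height -1).
Bottom-up per-node check:
  node 41: h_left=-1, h_right=-1, diff=0 [OK], height=0
  node 32: h_left=-1, h_right=0, diff=1 [OK], height=1
  node 30: h_left=-1, h_right=1, diff=2 [FAIL (|-1-1|=2 > 1)], height=2
  node 28: h_left=-1, h_right=2, diff=3 [FAIL (|-1-2|=3 > 1)], height=3
  node 27: h_left=-1, h_right=3, diff=4 [FAIL (|-1-3|=4 > 1)], height=4
  node 12: h_left=-1, h_right=4, diff=5 [FAIL (|-1-4|=5 > 1)], height=5
  node 3: h_left=-1, h_right=5, diff=6 [FAIL (|-1-5|=6 > 1)], height=6
Node 30 violates the condition: |-1 - 1| = 2 > 1.
Result: Not balanced


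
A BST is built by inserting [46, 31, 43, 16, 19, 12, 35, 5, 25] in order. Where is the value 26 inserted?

Starting tree (level order): [46, 31, None, 16, 43, 12, 19, 35, None, 5, None, None, 25]
Insertion path: 46 -> 31 -> 16 -> 19 -> 25
Result: insert 26 as right child of 25
Final tree (level order): [46, 31, None, 16, 43, 12, 19, 35, None, 5, None, None, 25, None, None, None, None, None, 26]


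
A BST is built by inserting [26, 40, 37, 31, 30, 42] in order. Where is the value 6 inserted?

Starting tree (level order): [26, None, 40, 37, 42, 31, None, None, None, 30]
Insertion path: 26
Result: insert 6 as left child of 26
Final tree (level order): [26, 6, 40, None, None, 37, 42, 31, None, None, None, 30]


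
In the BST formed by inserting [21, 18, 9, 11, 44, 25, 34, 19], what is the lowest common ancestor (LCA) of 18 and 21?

Tree insertion order: [21, 18, 9, 11, 44, 25, 34, 19]
Tree (level-order array): [21, 18, 44, 9, 19, 25, None, None, 11, None, None, None, 34]
In a BST, the LCA of p=18, q=21 is the first node v on the
root-to-leaf path with p <= v <= q (go left if both < v, right if both > v).
Walk from root:
  at 21: 18 <= 21 <= 21, this is the LCA
LCA = 21


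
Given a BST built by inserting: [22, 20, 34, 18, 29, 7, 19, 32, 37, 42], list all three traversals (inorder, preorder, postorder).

Tree insertion order: [22, 20, 34, 18, 29, 7, 19, 32, 37, 42]
Tree (level-order array): [22, 20, 34, 18, None, 29, 37, 7, 19, None, 32, None, 42]
Inorder (L, root, R): [7, 18, 19, 20, 22, 29, 32, 34, 37, 42]
Preorder (root, L, R): [22, 20, 18, 7, 19, 34, 29, 32, 37, 42]
Postorder (L, R, root): [7, 19, 18, 20, 32, 29, 42, 37, 34, 22]


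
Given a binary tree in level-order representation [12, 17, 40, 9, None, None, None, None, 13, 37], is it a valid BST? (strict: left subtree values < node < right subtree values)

Level-order array: [12, 17, 40, 9, None, None, None, None, 13, 37]
Validate using subtree bounds (lo, hi): at each node, require lo < value < hi,
then recurse left with hi=value and right with lo=value.
Preorder trace (stopping at first violation):
  at node 12 with bounds (-inf, +inf): OK
  at node 17 with bounds (-inf, 12): VIOLATION
Node 17 violates its bound: not (-inf < 17 < 12).
Result: Not a valid BST


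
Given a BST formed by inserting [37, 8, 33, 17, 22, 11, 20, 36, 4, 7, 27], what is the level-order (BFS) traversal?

Tree insertion order: [37, 8, 33, 17, 22, 11, 20, 36, 4, 7, 27]
Tree (level-order array): [37, 8, None, 4, 33, None, 7, 17, 36, None, None, 11, 22, None, None, None, None, 20, 27]
BFS from the root, enqueuing left then right child of each popped node:
  queue [37] -> pop 37, enqueue [8], visited so far: [37]
  queue [8] -> pop 8, enqueue [4, 33], visited so far: [37, 8]
  queue [4, 33] -> pop 4, enqueue [7], visited so far: [37, 8, 4]
  queue [33, 7] -> pop 33, enqueue [17, 36], visited so far: [37, 8, 4, 33]
  queue [7, 17, 36] -> pop 7, enqueue [none], visited so far: [37, 8, 4, 33, 7]
  queue [17, 36] -> pop 17, enqueue [11, 22], visited so far: [37, 8, 4, 33, 7, 17]
  queue [36, 11, 22] -> pop 36, enqueue [none], visited so far: [37, 8, 4, 33, 7, 17, 36]
  queue [11, 22] -> pop 11, enqueue [none], visited so far: [37, 8, 4, 33, 7, 17, 36, 11]
  queue [22] -> pop 22, enqueue [20, 27], visited so far: [37, 8, 4, 33, 7, 17, 36, 11, 22]
  queue [20, 27] -> pop 20, enqueue [none], visited so far: [37, 8, 4, 33, 7, 17, 36, 11, 22, 20]
  queue [27] -> pop 27, enqueue [none], visited so far: [37, 8, 4, 33, 7, 17, 36, 11, 22, 20, 27]
Result: [37, 8, 4, 33, 7, 17, 36, 11, 22, 20, 27]


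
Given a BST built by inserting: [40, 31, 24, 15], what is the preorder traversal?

Tree insertion order: [40, 31, 24, 15]
Tree (level-order array): [40, 31, None, 24, None, 15]
Preorder traversal: [40, 31, 24, 15]


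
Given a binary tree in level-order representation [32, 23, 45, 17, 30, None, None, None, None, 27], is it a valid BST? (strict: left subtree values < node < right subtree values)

Level-order array: [32, 23, 45, 17, 30, None, None, None, None, 27]
Validate using subtree bounds (lo, hi): at each node, require lo < value < hi,
then recurse left with hi=value and right with lo=value.
Preorder trace (stopping at first violation):
  at node 32 with bounds (-inf, +inf): OK
  at node 23 with bounds (-inf, 32): OK
  at node 17 with bounds (-inf, 23): OK
  at node 30 with bounds (23, 32): OK
  at node 27 with bounds (23, 30): OK
  at node 45 with bounds (32, +inf): OK
No violation found at any node.
Result: Valid BST


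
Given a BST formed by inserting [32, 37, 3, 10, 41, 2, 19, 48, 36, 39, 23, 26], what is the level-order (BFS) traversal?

Tree insertion order: [32, 37, 3, 10, 41, 2, 19, 48, 36, 39, 23, 26]
Tree (level-order array): [32, 3, 37, 2, 10, 36, 41, None, None, None, 19, None, None, 39, 48, None, 23, None, None, None, None, None, 26]
BFS from the root, enqueuing left then right child of each popped node:
  queue [32] -> pop 32, enqueue [3, 37], visited so far: [32]
  queue [3, 37] -> pop 3, enqueue [2, 10], visited so far: [32, 3]
  queue [37, 2, 10] -> pop 37, enqueue [36, 41], visited so far: [32, 3, 37]
  queue [2, 10, 36, 41] -> pop 2, enqueue [none], visited so far: [32, 3, 37, 2]
  queue [10, 36, 41] -> pop 10, enqueue [19], visited so far: [32, 3, 37, 2, 10]
  queue [36, 41, 19] -> pop 36, enqueue [none], visited so far: [32, 3, 37, 2, 10, 36]
  queue [41, 19] -> pop 41, enqueue [39, 48], visited so far: [32, 3, 37, 2, 10, 36, 41]
  queue [19, 39, 48] -> pop 19, enqueue [23], visited so far: [32, 3, 37, 2, 10, 36, 41, 19]
  queue [39, 48, 23] -> pop 39, enqueue [none], visited so far: [32, 3, 37, 2, 10, 36, 41, 19, 39]
  queue [48, 23] -> pop 48, enqueue [none], visited so far: [32, 3, 37, 2, 10, 36, 41, 19, 39, 48]
  queue [23] -> pop 23, enqueue [26], visited so far: [32, 3, 37, 2, 10, 36, 41, 19, 39, 48, 23]
  queue [26] -> pop 26, enqueue [none], visited so far: [32, 3, 37, 2, 10, 36, 41, 19, 39, 48, 23, 26]
Result: [32, 3, 37, 2, 10, 36, 41, 19, 39, 48, 23, 26]


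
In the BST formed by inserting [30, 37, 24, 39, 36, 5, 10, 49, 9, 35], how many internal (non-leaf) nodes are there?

Tree built from: [30, 37, 24, 39, 36, 5, 10, 49, 9, 35]
Tree (level-order array): [30, 24, 37, 5, None, 36, 39, None, 10, 35, None, None, 49, 9]
Rule: An internal node has at least one child.
Per-node child counts:
  node 30: 2 child(ren)
  node 24: 1 child(ren)
  node 5: 1 child(ren)
  node 10: 1 child(ren)
  node 9: 0 child(ren)
  node 37: 2 child(ren)
  node 36: 1 child(ren)
  node 35: 0 child(ren)
  node 39: 1 child(ren)
  node 49: 0 child(ren)
Matching nodes: [30, 24, 5, 10, 37, 36, 39]
Count of internal (non-leaf) nodes: 7


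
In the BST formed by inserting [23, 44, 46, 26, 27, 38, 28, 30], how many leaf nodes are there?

Tree built from: [23, 44, 46, 26, 27, 38, 28, 30]
Tree (level-order array): [23, None, 44, 26, 46, None, 27, None, None, None, 38, 28, None, None, 30]
Rule: A leaf has 0 children.
Per-node child counts:
  node 23: 1 child(ren)
  node 44: 2 child(ren)
  node 26: 1 child(ren)
  node 27: 1 child(ren)
  node 38: 1 child(ren)
  node 28: 1 child(ren)
  node 30: 0 child(ren)
  node 46: 0 child(ren)
Matching nodes: [30, 46]
Count of leaf nodes: 2


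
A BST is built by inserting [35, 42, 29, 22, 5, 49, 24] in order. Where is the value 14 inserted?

Starting tree (level order): [35, 29, 42, 22, None, None, 49, 5, 24]
Insertion path: 35 -> 29 -> 22 -> 5
Result: insert 14 as right child of 5
Final tree (level order): [35, 29, 42, 22, None, None, 49, 5, 24, None, None, None, 14]


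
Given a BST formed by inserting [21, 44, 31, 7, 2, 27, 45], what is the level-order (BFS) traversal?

Tree insertion order: [21, 44, 31, 7, 2, 27, 45]
Tree (level-order array): [21, 7, 44, 2, None, 31, 45, None, None, 27]
BFS from the root, enqueuing left then right child of each popped node:
  queue [21] -> pop 21, enqueue [7, 44], visited so far: [21]
  queue [7, 44] -> pop 7, enqueue [2], visited so far: [21, 7]
  queue [44, 2] -> pop 44, enqueue [31, 45], visited so far: [21, 7, 44]
  queue [2, 31, 45] -> pop 2, enqueue [none], visited so far: [21, 7, 44, 2]
  queue [31, 45] -> pop 31, enqueue [27], visited so far: [21, 7, 44, 2, 31]
  queue [45, 27] -> pop 45, enqueue [none], visited so far: [21, 7, 44, 2, 31, 45]
  queue [27] -> pop 27, enqueue [none], visited so far: [21, 7, 44, 2, 31, 45, 27]
Result: [21, 7, 44, 2, 31, 45, 27]


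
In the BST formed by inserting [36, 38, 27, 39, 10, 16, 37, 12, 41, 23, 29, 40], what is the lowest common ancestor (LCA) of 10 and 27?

Tree insertion order: [36, 38, 27, 39, 10, 16, 37, 12, 41, 23, 29, 40]
Tree (level-order array): [36, 27, 38, 10, 29, 37, 39, None, 16, None, None, None, None, None, 41, 12, 23, 40]
In a BST, the LCA of p=10, q=27 is the first node v on the
root-to-leaf path with p <= v <= q (go left if both < v, right if both > v).
Walk from root:
  at 36: both 10 and 27 < 36, go left
  at 27: 10 <= 27 <= 27, this is the LCA
LCA = 27
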